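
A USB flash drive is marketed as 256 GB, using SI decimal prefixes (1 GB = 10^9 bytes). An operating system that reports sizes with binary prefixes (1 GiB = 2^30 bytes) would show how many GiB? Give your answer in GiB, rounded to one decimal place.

256 GB = 256 × 10^9 bytes = 256,000,000,000 bytes
1 GiB = 1,073,741,824 bytes
256,000,000,000 / 1,073,741,824 = 238.4 GiB

238.4 GiB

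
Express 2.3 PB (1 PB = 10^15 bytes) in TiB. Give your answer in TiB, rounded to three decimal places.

2,091.838 TiB

2.3 PB = 2.3 × 10^15 bytes = 2,300,000,000,000,000 bytes
1 TiB = 2^40 bytes = 1,099,511,627,776 bytes
2,300,000,000,000,000 / 1,099,511,627,776 = 2,091.838 TiB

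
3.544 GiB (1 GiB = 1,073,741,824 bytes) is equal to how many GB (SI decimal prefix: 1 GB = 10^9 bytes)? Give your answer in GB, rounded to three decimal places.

3.805 GB

3.544 GiB = 3.544 × 2^30 bytes = 3,805,341,024.256 bytes
1 GB = 10^9 bytes = 1,000,000,000 bytes
3,805,341,024.256 / 1,000,000,000 = 3.805 GB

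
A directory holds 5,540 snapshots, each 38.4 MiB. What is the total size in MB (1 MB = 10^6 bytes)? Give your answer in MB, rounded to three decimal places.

223,069.864 MB

Total = 5,540 × 38.4 MiB = 212,736 MiB
= 212,736 × 1,048,576 bytes = 223,069,863,936 bytes
1 MB = 1,000,000 bytes
223,069,863,936 / 1,000,000 = 223,069.864 MB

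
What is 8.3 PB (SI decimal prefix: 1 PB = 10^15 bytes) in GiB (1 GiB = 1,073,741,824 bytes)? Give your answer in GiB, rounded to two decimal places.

8.3 PB = 8.3 × 10^15 bytes = 8,300,000,000,000,000 bytes
1 GiB = 1,073,741,824 bytes
8,300,000,000,000,000 / 1,073,741,824 = 7,729,977.37 GiB

7,729,977.37 GiB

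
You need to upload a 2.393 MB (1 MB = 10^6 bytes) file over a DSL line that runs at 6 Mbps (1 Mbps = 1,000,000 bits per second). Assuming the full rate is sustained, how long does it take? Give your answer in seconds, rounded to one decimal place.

3.2 seconds

2.393 MB = 2,393,000 bytes = 19,144,000 bits
6 Mbps = 6,000,000 bits/s
time = 19,144,000 / 6,000,000 = 3.2 s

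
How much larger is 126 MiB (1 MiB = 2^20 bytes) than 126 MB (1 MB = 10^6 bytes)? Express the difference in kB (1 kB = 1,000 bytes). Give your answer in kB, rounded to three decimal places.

126 MiB = 126 × 1,048,576 = 132,120,576 bytes
126 MB = 126 × 1,000,000 = 126,000,000 bytes
difference = 6,120,576 bytes
6,120,576 / 1,000 = 6,120.576 kB

6,120.576 kB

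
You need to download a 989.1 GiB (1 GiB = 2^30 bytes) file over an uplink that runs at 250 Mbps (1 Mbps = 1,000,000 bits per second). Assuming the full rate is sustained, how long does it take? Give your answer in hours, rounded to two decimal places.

9.44 hours

989.1 GiB = 1,062,038,038,118.4 bytes = 8,496,304,304,947.2 bits
250 Mbps = 250,000,000 bits/s
time = 8,496,304,304,947.2 / 250,000,000 = 33,985.2172 s
33,985.2172 s / 3600 = 9.44 hours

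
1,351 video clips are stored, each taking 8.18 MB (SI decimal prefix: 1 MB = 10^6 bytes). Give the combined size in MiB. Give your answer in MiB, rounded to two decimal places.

Total = 1,351 × 8.18 MB = 11051.18 MB
= 11051.18 × 1,000,000 bytes = 11,051,180,000 bytes
1 MiB = 1,048,576 bytes
11,051,180,000 / 1,048,576 = 10,539.23 MiB

10,539.23 MiB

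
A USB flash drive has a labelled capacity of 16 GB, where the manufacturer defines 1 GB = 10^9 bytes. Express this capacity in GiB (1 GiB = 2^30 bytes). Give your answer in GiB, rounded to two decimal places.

16 GB = 16 × 10^9 bytes = 16,000,000,000 bytes
1 GiB = 1,073,741,824 bytes
16,000,000,000 / 1,073,741,824 = 14.90 GiB

14.90 GiB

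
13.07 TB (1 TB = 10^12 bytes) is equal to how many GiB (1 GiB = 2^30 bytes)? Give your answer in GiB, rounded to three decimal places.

12,172.386 GiB

13.07 TB × 1,000,000,000,000 bytes/TB = 13,070,000,000,000 bytes
1 GiB = 1,073,741,824 bytes
13,070,000,000,000 / 1,073,741,824 = 12,172.386 GiB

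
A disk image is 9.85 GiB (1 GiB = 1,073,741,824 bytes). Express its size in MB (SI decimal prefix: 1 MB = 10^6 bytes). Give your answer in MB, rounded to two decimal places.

10,576.36 MB

9.85 GiB = 9.85 × 2^30 bytes = 10,576,356,966.4 bytes
1 MB = 10^6 bytes = 1,000,000 bytes
10,576,356,966.4 / 1,000,000 = 10,576.36 MB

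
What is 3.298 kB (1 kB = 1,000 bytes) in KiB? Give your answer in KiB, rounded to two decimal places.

3.298 kB = 3.298 × 10^3 bytes = 3,298 bytes
1 KiB = 2^10 bytes = 1,024 bytes
3,298 / 1,024 = 3.22 KiB

3.22 KiB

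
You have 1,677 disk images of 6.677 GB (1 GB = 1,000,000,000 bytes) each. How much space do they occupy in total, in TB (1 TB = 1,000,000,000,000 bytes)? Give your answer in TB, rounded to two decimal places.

Total = 1,677 × 6.677 GB = 11197.329 GB
= 11197.329 × 1,000,000,000 bytes = 11,197,329,000,000 bytes
1 TB = 1,000,000,000,000 bytes
11,197,329,000,000 / 1,000,000,000,000 = 11.20 TB

11.20 TB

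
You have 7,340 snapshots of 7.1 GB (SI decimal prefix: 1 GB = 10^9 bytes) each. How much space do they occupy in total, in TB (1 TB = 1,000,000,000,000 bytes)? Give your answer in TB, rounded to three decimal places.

52.114 TB

Total = 7,340 × 7.1 GB = 52,114 GB
= 52,114 × 1,000,000,000 bytes = 52,114,000,000,000 bytes
1 TB = 1,000,000,000,000 bytes
52,114,000,000,000 / 1,000,000,000,000 = 52.114 TB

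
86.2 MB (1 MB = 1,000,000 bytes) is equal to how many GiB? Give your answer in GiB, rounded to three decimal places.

86.2 MB = 86.2 × 10^6 bytes = 86,200,000 bytes
1 GiB = 1,073,741,824 bytes
86,200,000 / 1,073,741,824 = 0.080 GiB

0.080 GiB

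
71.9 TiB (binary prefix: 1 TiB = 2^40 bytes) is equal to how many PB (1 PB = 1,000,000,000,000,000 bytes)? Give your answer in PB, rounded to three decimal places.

71.9 TiB × 1,099,511,627,776 bytes/TiB = 79,054,886,037,094.4 bytes
1 PB = 10^15 bytes = 1,000,000,000,000,000 bytes
79,054,886,037,094.4 / 1,000,000,000,000,000 = 0.079 PB

0.079 PB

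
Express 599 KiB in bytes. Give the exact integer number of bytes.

599 × 1,024 = 613,376 bytes

613,376 bytes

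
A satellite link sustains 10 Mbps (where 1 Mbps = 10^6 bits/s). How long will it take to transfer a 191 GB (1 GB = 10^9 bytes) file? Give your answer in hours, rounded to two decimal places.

191 GB = 191,000,000,000 bytes = 1,528,000,000,000 bits
10 Mbps = 10,000,000 bits/s
time = 1,528,000,000,000 / 10,000,000 = 152,800.0000 s
152,800.0000 s / 3600 = 42.44 hours

42.44 hours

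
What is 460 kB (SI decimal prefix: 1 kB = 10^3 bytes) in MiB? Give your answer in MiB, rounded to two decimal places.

460 kB × 1,000 bytes/kB = 460,000 bytes
1 MiB = 2^20 bytes = 1,048,576 bytes
460,000 / 1,048,576 = 0.44 MiB

0.44 MiB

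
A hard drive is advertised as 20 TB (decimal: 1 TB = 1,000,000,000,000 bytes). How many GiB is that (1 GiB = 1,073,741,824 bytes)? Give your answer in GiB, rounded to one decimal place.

18,626.5 GiB

20 TB = 20 × 10^12 bytes = 20,000,000,000,000 bytes
1 GiB = 1,073,741,824 bytes
20,000,000,000,000 / 1,073,741,824 = 18,626.5 GiB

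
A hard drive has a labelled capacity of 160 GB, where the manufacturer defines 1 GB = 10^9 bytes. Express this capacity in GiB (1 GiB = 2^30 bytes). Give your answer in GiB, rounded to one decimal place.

160 GB = 160 × 10^9 bytes = 160,000,000,000 bytes
1 GiB = 1,073,741,824 bytes
160,000,000,000 / 1,073,741,824 = 149.0 GiB

149.0 GiB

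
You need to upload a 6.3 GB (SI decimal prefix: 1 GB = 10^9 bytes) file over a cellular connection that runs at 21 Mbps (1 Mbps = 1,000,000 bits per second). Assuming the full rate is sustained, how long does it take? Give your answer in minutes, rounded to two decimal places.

6.3 GB = 6,300,000,000 bytes = 50,400,000,000 bits
21 Mbps = 21,000,000 bits/s
time = 50,400,000,000 / 21,000,000 = 2,400.000 s
2,400.000 s / 60 = 40.00 minutes

40.00 minutes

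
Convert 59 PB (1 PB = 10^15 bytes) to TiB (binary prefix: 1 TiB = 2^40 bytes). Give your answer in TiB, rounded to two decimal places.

53,660.19 TiB

59 PB = 59 × 10^15 bytes = 59,000,000,000,000,000 bytes
1 TiB = 1,099,511,627,776 bytes
59,000,000,000,000,000 / 1,099,511,627,776 = 53,660.19 TiB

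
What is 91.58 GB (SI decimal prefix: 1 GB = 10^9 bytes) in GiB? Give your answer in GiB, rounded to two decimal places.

91.58 GB × 1,000,000,000 bytes/GB = 91,580,000,000 bytes
1 GiB = 1,073,741,824 bytes
91,580,000,000 / 1,073,741,824 = 85.29 GiB

85.29 GiB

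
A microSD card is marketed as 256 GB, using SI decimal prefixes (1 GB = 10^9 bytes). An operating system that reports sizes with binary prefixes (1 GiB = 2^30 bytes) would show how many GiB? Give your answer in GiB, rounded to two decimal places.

238.42 GiB

256 GB = 256 × 10^9 bytes = 256,000,000,000 bytes
1 GiB = 1,073,741,824 bytes
256,000,000,000 / 1,073,741,824 = 238.42 GiB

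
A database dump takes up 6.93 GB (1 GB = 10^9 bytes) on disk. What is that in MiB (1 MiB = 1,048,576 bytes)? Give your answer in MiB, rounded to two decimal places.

6.93 GB = 6.93 × 10^9 bytes = 6,930,000,000 bytes
1 MiB = 2^20 bytes = 1,048,576 bytes
6,930,000,000 / 1,048,576 = 6,608.96 MiB

6,608.96 MiB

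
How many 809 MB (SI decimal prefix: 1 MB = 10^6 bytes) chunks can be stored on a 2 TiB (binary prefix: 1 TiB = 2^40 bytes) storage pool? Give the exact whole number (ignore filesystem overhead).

2,718

Capacity: 2 TiB = 2,199,023,255,552 bytes
Per item: 809 MB = 809,000,000 bytes
⌊2,199,023,255,552 / 809,000,000⌋ = 2,718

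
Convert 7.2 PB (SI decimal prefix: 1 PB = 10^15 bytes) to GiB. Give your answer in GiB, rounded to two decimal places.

7.2 PB = 7.2 × 10^15 bytes = 7,200,000,000,000,000 bytes
1 GiB = 2^30 bytes = 1,073,741,824 bytes
7,200,000,000,000,000 / 1,073,741,824 = 6,705,522.54 GiB

6,705,522.54 GiB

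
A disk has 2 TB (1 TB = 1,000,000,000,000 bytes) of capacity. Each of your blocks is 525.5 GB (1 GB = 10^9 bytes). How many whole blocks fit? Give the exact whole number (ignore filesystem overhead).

Capacity: 2 TB = 2,000,000,000,000 bytes
Per item: 525.5 GB = 525,500,000,000 bytes
⌊2,000,000,000,000 / 525,500,000,000⌋ = 3

3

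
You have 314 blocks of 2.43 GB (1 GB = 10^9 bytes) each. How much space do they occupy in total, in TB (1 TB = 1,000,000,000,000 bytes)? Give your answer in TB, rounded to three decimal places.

Total = 314 × 2.43 GB = 763.02 GB
= 763.02 × 1,000,000,000 bytes = 763,020,000,000 bytes
1 TB = 1,000,000,000,000 bytes
763,020,000,000 / 1,000,000,000,000 = 0.763 TB

0.763 TB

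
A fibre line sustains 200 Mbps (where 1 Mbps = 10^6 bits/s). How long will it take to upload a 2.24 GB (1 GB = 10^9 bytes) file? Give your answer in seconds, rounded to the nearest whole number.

2.24 GB = 2,240,000,000 bytes = 17,920,000,000 bits
200 Mbps = 200,000,000 bits/s
time = 17,920,000,000 / 200,000,000 = 90 s

90 seconds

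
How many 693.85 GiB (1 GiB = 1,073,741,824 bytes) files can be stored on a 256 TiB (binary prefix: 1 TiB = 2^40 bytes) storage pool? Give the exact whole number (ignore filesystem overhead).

377

Capacity: 256 TiB = 281,474,976,710,656 bytes
Per item: 693.85 GiB = 745,015,764,582.4 bytes
⌊281,474,976,710,656 / 745,015,764,582.4⌋ = 377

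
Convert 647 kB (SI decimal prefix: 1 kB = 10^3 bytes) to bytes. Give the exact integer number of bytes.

647,000 bytes

647 × 1,000 = 647,000 bytes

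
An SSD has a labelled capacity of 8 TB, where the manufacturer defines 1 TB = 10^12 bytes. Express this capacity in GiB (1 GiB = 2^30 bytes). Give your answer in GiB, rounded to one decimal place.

8 TB = 8 × 10^12 bytes = 8,000,000,000,000 bytes
1 GiB = 1,073,741,824 bytes
8,000,000,000,000 / 1,073,741,824 = 7,450.6 GiB

7,450.6 GiB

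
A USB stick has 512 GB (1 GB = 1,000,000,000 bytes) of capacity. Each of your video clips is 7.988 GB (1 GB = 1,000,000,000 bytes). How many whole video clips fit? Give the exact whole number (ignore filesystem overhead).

Capacity: 512 GB = 512,000,000,000 bytes
Per item: 7.988 GB = 7,988,000,000 bytes
⌊512,000,000,000 / 7,988,000,000⌋ = 64

64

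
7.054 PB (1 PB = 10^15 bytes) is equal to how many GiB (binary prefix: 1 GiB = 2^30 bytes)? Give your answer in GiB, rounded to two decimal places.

7.054 PB × 1,000,000,000,000,000 bytes/PB = 7,054,000,000,000,000 bytes
1 GiB = 2^30 bytes = 1,073,741,824 bytes
7,054,000,000,000,000 / 1,073,741,824 = 6,569,549.44 GiB

6,569,549.44 GiB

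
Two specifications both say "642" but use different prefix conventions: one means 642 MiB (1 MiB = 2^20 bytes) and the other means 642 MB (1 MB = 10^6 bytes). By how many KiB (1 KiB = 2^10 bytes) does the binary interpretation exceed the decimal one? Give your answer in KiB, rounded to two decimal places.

642 MiB = 642 × 1,048,576 = 673,185,792 bytes
642 MB = 642 × 1,000,000 = 642,000,000 bytes
difference = 31,185,792 bytes
31,185,792 / 1,024 = 30,454.88 KiB

30,454.88 KiB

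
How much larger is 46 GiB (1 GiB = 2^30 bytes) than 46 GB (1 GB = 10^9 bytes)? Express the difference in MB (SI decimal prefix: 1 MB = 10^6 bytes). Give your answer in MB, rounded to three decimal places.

46 GiB = 46 × 1,073,741,824 = 49,392,123,904 bytes
46 GB = 46 × 1,000,000,000 = 46,000,000,000 bytes
difference = 3,392,123,904 bytes
3,392,123,904 / 1,000,000 = 3,392.124 MB

3,392.124 MB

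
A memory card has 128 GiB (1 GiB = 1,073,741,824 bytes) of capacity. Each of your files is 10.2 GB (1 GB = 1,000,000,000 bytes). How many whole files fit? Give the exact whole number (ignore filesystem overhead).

13

Capacity: 128 GiB = 137,438,953,472 bytes
Per item: 10.2 GB = 10,200,000,000 bytes
⌊137,438,953,472 / 10,200,000,000⌋ = 13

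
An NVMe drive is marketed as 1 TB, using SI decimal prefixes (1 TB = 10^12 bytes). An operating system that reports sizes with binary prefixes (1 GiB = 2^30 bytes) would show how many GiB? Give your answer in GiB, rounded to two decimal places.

931.32 GiB

1 TB = 1 × 10^12 bytes = 1,000,000,000,000 bytes
1 GiB = 2^30 bytes = 1,073,741,824 bytes
1,000,000,000,000 / 1,073,741,824 = 931.32 GiB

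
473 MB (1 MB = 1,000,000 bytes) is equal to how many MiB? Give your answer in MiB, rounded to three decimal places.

473 MB = 473 × 10^6 bytes = 473,000,000 bytes
1 MiB = 1,048,576 bytes
473,000,000 / 1,048,576 = 451.088 MiB

451.088 MiB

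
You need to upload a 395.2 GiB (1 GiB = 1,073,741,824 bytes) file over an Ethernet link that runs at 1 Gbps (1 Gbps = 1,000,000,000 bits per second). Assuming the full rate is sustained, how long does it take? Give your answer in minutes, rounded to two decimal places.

56.58 minutes

395.2 GiB = 424,342,768,844.8 bytes = 3,394,742,150,758.4 bits
1 Gbps = 1,000,000,000 bits/s
time = 3,394,742,150,758.4 / 1,000,000,000 = 3,394.742 s
3,394.742 s / 60 = 56.58 minutes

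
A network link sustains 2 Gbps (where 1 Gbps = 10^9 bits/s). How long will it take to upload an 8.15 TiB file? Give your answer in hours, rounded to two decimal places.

8.15 TiB = 8,961,019,766,374.4 bytes = 71,688,158,130,995.2 bits
2 Gbps = 2,000,000,000 bits/s
time = 71,688,158,130,995.2 / 2,000,000,000 = 35,844.0791 s
35,844.0791 s / 3600 = 9.96 hours

9.96 hours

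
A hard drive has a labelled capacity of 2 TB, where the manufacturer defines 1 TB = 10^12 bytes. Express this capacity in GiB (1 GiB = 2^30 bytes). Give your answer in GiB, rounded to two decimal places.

2 TB = 2 × 10^12 bytes = 2,000,000,000,000 bytes
1 GiB = 1,073,741,824 bytes
2,000,000,000,000 / 1,073,741,824 = 1,862.65 GiB

1,862.65 GiB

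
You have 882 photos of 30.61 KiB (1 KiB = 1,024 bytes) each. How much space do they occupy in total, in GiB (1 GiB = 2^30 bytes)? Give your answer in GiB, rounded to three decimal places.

Total = 882 × 30.61 KiB = 26998.02 KiB
= 26998.02 × 1,024 bytes = 27,645,972.48 bytes
1 GiB = 1,073,741,824 bytes
27,645,972.48 / 1,073,741,824 = 0.026 GiB

0.026 GiB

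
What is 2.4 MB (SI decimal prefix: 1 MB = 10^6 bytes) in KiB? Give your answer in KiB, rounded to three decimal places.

2,343.750 KiB

2.4 MB = 2.4 × 10^6 bytes = 2,400,000 bytes
1 KiB = 1,024 bytes
2,400,000 / 1,024 = 2,343.750 KiB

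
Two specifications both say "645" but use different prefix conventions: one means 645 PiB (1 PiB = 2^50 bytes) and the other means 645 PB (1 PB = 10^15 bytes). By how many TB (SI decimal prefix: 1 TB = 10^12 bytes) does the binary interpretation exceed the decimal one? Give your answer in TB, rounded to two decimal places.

645 PiB = 645 × 1,125,899,906,842,624 = 726,205,439,913,492,480 bytes
645 PB = 645 × 1,000,000,000,000,000 = 645,000,000,000,000,000 bytes
difference = 81,205,439,913,492,480 bytes
81,205,439,913,492,480 / 1,000,000,000,000 = 81,205.44 TB

81,205.44 TB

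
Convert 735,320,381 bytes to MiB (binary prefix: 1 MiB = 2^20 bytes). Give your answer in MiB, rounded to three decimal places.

701.256 MiB

735,320,381 bytes given.
1 MiB = 1,048,576 bytes
735,320,381 / 1,048,576 = 701.256 MiB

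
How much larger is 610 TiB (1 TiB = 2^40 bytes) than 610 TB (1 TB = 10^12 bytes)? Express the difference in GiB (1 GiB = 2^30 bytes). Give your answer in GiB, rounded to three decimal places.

56,533.229 GiB

610 TiB = 610 × 1,099,511,627,776 = 670,702,092,943,360 bytes
610 TB = 610 × 1,000,000,000,000 = 610,000,000,000,000 bytes
difference = 60,702,092,943,360 bytes
60,702,092,943,360 / 1,073,741,824 = 56,533.229 GiB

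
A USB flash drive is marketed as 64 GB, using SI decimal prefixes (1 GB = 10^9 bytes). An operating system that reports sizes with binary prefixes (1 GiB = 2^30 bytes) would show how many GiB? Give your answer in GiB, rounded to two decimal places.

64 GB × 1,000,000,000 bytes/GB = 64,000,000,000 bytes
1 GiB = 1,073,741,824 bytes
64,000,000,000 / 1,073,741,824 = 59.60 GiB

59.60 GiB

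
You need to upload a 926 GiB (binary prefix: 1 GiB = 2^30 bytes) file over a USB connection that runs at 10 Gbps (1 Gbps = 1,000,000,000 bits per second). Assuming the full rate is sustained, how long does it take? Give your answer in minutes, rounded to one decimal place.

13.3 minutes

926 GiB = 994,284,929,024 bytes = 7,954,279,432,192 bits
10 Gbps = 10,000,000,000 bits/s
time = 7,954,279,432,192 / 10,000,000,000 = 795.43 s
795.43 s / 60 = 13.3 minutes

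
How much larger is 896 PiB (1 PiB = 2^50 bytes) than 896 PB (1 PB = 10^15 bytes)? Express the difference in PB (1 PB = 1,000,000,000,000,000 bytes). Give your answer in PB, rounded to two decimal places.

896 PiB = 896 × 1,125,899,906,842,624 = 1,008,806,316,530,991,104 bytes
896 PB = 896 × 1,000,000,000,000,000 = 896,000,000,000,000,000 bytes
difference = 112,806,316,530,991,104 bytes
112,806,316,530,991,104 / 1,000,000,000,000,000 = 112.81 PB

112.81 PB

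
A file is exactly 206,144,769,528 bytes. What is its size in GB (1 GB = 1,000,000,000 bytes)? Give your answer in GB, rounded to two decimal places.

206.14 GB

206,144,769,528 bytes given.
1 GB = 10^9 bytes = 1,000,000,000 bytes
206,144,769,528 / 1,000,000,000 = 206.14 GB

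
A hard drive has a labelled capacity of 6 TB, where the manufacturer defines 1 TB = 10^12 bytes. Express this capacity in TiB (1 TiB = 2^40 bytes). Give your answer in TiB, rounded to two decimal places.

5.46 TiB

6 TB = 6 × 10^12 bytes = 6,000,000,000,000 bytes
1 TiB = 2^40 bytes = 1,099,511,627,776 bytes
6,000,000,000,000 / 1,099,511,627,776 = 5.46 TiB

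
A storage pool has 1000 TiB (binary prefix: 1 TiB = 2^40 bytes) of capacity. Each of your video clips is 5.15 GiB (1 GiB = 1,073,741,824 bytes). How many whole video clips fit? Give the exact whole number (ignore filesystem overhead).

198,834

Capacity: 1000 TiB = 1,099,511,627,776,000 bytes
Per item: 5.15 GiB = 5,529,770,393.6 bytes
⌊1,099,511,627,776,000 / 5,529,770,393.6⌋ = 198,834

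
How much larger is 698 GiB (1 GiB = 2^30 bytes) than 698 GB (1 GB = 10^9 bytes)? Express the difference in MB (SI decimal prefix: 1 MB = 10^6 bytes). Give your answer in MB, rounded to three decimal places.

698 GiB = 698 × 1,073,741,824 = 749,471,793,152 bytes
698 GB = 698 × 1,000,000,000 = 698,000,000,000 bytes
difference = 51,471,793,152 bytes
51,471,793,152 / 1,000,000 = 51,471.793 MB

51,471.793 MB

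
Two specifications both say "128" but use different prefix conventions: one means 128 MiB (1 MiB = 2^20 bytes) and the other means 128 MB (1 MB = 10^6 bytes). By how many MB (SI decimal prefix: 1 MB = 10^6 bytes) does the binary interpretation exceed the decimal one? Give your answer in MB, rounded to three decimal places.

6.218 MB

128 MiB = 128 × 1,048,576 = 134,217,728 bytes
128 MB = 128 × 1,000,000 = 128,000,000 bytes
difference = 6,217,728 bytes
6,217,728 / 1,000,000 = 6.218 MB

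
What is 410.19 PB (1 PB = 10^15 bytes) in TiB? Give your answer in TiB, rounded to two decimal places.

373,065.63 TiB

410.19 PB × 1,000,000,000,000,000 bytes/PB = 410,190,000,000,000,000 bytes
1 TiB = 2^40 bytes = 1,099,511,627,776 bytes
410,190,000,000,000,000 / 1,099,511,627,776 = 373,065.63 TiB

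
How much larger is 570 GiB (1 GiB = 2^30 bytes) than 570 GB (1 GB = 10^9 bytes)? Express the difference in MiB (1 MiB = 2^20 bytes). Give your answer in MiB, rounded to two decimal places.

570 GiB = 570 × 1,073,741,824 = 612,032,839,680 bytes
570 GB = 570 × 1,000,000,000 = 570,000,000,000 bytes
difference = 42,032,839,680 bytes
42,032,839,680 / 1,048,576 = 40,085.64 MiB

40,085.64 MiB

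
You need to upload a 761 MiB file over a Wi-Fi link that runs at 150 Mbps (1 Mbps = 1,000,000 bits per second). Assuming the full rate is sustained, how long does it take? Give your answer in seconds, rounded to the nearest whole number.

43 seconds

761 MiB = 797,966,336 bytes = 6,383,730,688 bits
150 Mbps = 150,000,000 bits/s
time = 6,383,730,688 / 150,000,000 = 43 s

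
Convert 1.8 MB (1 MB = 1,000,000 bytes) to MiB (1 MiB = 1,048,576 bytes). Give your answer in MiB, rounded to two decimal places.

1.8 MB × 1,000,000 bytes/MB = 1,800,000 bytes
1 MiB = 2^20 bytes = 1,048,576 bytes
1,800,000 / 1,048,576 = 1.72 MiB

1.72 MiB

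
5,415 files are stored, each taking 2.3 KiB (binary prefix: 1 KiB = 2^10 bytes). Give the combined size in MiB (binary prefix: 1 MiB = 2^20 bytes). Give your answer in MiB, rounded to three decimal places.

12.163 MiB

Total = 5,415 × 2.3 KiB = 12454.5 KiB
= 12454.5 × 1,024 bytes = 12,753,408 bytes
1 MiB = 1,048,576 bytes
12,753,408 / 1,048,576 = 12.163 MiB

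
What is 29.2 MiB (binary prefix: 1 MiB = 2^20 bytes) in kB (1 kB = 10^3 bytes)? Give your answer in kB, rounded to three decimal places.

29.2 MiB = 29.2 × 2^20 bytes = 30,618,419.2 bytes
1 kB = 10^3 bytes = 1,000 bytes
30,618,419.2 / 1,000 = 30,618.419 kB

30,618.419 kB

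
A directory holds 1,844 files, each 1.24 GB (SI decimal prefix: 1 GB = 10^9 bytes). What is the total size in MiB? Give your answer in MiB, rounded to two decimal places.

Total = 1,844 × 1.24 GB = 2286.56 GB
= 2286.56 × 1,000,000,000 bytes = 2,286,560,000,000 bytes
1 MiB = 1,048,576 bytes
2,286,560,000,000 / 1,048,576 = 2,180,633.54 MiB

2,180,633.54 MiB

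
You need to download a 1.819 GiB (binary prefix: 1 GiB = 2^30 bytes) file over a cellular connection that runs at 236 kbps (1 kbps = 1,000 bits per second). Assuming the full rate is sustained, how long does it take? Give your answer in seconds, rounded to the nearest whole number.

66,208 seconds

1.819 GiB = 1,953,136,377.856 bytes = 15,625,091,022.848 bits
236 kbps = 236,000 bits/s
time = 15,625,091,022.848 / 236,000 = 66,208 s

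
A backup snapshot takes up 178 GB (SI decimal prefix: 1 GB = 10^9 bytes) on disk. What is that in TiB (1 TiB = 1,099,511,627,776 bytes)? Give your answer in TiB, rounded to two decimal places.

178 GB = 178 × 10^9 bytes = 178,000,000,000 bytes
1 TiB = 2^40 bytes = 1,099,511,627,776 bytes
178,000,000,000 / 1,099,511,627,776 = 0.16 TiB

0.16 TiB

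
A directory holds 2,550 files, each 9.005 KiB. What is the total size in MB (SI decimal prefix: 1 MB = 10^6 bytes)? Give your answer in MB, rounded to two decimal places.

23.51 MB

Total = 2,550 × 9.005 KiB = 22962.75 KiB
= 22962.75 × 1,024 bytes = 23,513,856 bytes
1 MB = 1,000,000 bytes
23,513,856 / 1,000,000 = 23.51 MB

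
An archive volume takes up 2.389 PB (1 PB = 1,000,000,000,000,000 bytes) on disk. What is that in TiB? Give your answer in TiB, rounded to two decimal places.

2,172.78 TiB

2.389 PB = 2.389 × 10^15 bytes = 2,389,000,000,000,000 bytes
1 TiB = 2^40 bytes = 1,099,511,627,776 bytes
2,389,000,000,000,000 / 1,099,511,627,776 = 2,172.78 TiB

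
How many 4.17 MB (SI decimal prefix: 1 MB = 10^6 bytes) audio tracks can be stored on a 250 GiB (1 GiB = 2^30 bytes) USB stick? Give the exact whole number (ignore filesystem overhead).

Capacity: 250 GiB = 268,435,456,000 bytes
Per item: 4.17 MB = 4,170,000 bytes
⌊268,435,456,000 / 4,170,000⌋ = 64,373

64,373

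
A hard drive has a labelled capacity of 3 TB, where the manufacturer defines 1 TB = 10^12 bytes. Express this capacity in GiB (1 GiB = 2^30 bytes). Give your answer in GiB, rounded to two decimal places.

2,793.97 GiB

3 TB = 3 × 10^12 bytes = 3,000,000,000,000 bytes
1 GiB = 1,073,741,824 bytes
3,000,000,000,000 / 1,073,741,824 = 2,793.97 GiB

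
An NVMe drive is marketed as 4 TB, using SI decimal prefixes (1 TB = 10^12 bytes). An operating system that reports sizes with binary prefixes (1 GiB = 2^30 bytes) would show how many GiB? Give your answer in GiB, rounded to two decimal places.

4 TB = 4 × 10^12 bytes = 4,000,000,000,000 bytes
1 GiB = 1,073,741,824 bytes
4,000,000,000,000 / 1,073,741,824 = 3,725.29 GiB

3,725.29 GiB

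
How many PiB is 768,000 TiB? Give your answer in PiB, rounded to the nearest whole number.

768,000 TiB = 768,000 × 2^40 bytes = 844,424,930,131,968,000 bytes
1 PiB = 2^50 bytes = 1,125,899,906,842,624 bytes
844,424,930,131,968,000 / 1,125,899,906,842,624 = 750 PiB

750 PiB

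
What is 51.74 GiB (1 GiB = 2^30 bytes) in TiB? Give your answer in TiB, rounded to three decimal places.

0.051 TiB

51.74 GiB × 1,073,741,824 bytes/GiB = 55,555,401,973.76 bytes
1 TiB = 2^40 bytes = 1,099,511,627,776 bytes
55,555,401,973.76 / 1,099,511,627,776 = 0.051 TiB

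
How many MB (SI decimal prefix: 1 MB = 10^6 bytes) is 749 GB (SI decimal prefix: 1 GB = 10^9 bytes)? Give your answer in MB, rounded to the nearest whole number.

749 GB × 1,000,000,000 bytes/GB = 749,000,000,000 bytes
1 MB = 1,000,000 bytes
749,000,000,000 / 1,000,000 = 749,000 MB

749,000 MB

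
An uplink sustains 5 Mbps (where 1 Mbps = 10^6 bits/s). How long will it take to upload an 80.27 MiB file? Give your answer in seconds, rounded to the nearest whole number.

80.27 MiB = 84,169,195.52 bytes = 673,353,564.16 bits
5 Mbps = 5,000,000 bits/s
time = 673,353,564.16 / 5,000,000 = 135 s

135 seconds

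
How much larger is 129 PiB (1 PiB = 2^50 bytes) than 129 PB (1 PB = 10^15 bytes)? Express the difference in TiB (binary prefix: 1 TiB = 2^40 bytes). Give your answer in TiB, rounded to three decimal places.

14,771.183 TiB

129 PiB = 129 × 1,125,899,906,842,624 = 145,241,087,982,698,496 bytes
129 PB = 129 × 1,000,000,000,000,000 = 129,000,000,000,000,000 bytes
difference = 16,241,087,982,698,496 bytes
16,241,087,982,698,496 / 1,099,511,627,776 = 14,771.183 TiB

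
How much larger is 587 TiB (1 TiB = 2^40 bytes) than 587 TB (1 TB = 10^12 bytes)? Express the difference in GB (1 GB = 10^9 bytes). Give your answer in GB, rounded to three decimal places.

587 TiB = 587 × 1,099,511,627,776 = 645,413,325,504,512 bytes
587 TB = 587 × 1,000,000,000,000 = 587,000,000,000,000 bytes
difference = 58,413,325,504,512 bytes
58,413,325,504,512 / 1,000,000,000 = 58,413.326 GB

58,413.326 GB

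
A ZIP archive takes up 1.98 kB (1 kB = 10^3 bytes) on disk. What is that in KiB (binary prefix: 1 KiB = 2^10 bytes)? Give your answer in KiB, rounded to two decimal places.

1.98 kB = 1.98 × 10^3 bytes = 1,980 bytes
1 KiB = 1,024 bytes
1,980 / 1,024 = 1.93 KiB

1.93 KiB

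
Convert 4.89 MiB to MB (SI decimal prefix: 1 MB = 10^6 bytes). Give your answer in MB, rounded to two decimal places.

4.89 MiB = 4.89 × 2^20 bytes = 5,127,536.64 bytes
1 MB = 10^6 bytes = 1,000,000 bytes
5,127,536.64 / 1,000,000 = 5.13 MB

5.13 MB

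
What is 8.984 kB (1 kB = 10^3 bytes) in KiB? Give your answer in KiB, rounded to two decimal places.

8.984 kB = 8.984 × 10^3 bytes = 8,984 bytes
1 KiB = 1,024 bytes
8,984 / 1,024 = 8.77 KiB

8.77 KiB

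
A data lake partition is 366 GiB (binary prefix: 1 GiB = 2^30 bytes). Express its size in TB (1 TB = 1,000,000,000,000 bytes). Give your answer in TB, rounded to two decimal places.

366 GiB × 1,073,741,824 bytes/GiB = 392,989,507,584 bytes
1 TB = 1,000,000,000,000 bytes
392,989,507,584 / 1,000,000,000,000 = 0.39 TB

0.39 TB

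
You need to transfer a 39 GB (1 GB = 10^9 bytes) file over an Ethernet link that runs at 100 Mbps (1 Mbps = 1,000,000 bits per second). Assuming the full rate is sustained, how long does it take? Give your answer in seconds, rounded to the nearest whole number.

39 GB = 39,000,000,000 bytes = 312,000,000,000 bits
100 Mbps = 100,000,000 bits/s
time = 312,000,000,000 / 100,000,000 = 3,120 s

3,120 seconds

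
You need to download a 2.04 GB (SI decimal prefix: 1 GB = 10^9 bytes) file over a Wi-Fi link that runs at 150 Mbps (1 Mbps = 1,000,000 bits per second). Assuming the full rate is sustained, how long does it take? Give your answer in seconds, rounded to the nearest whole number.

2.04 GB = 2,040,000,000 bytes = 16,320,000,000 bits
150 Mbps = 150,000,000 bits/s
time = 16,320,000,000 / 150,000,000 = 109 s

109 seconds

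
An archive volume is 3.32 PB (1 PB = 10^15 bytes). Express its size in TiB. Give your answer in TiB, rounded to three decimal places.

3,019.522 TiB

3.32 PB × 1,000,000,000,000,000 bytes/PB = 3,320,000,000,000,000 bytes
1 TiB = 2^40 bytes = 1,099,511,627,776 bytes
3,320,000,000,000,000 / 1,099,511,627,776 = 3,019.522 TiB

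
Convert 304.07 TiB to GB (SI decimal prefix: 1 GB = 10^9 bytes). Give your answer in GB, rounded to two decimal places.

304.07 TiB = 304.07 × 2^40 bytes = 334,328,500,657,848.32 bytes
1 GB = 1,000,000,000 bytes
334,328,500,657,848.32 / 1,000,000,000 = 334,328.50 GB

334,328.50 GB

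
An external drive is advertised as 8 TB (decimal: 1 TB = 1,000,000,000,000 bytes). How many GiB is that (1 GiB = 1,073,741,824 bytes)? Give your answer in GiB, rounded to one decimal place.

8 TB = 8 × 10^12 bytes = 8,000,000,000,000 bytes
1 GiB = 2^30 bytes = 1,073,741,824 bytes
8,000,000,000,000 / 1,073,741,824 = 7,450.6 GiB

7,450.6 GiB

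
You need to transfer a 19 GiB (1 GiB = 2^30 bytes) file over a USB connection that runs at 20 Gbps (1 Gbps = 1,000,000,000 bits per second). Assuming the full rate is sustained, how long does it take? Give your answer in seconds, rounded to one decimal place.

19 GiB = 20,401,094,656 bytes = 163,208,757,248 bits
20 Gbps = 20,000,000,000 bits/s
time = 163,208,757,248 / 20,000,000,000 = 8.2 s

8.2 seconds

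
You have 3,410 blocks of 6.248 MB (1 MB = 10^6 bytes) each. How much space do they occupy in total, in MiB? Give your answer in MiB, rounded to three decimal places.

20,318.680 MiB

Total = 3,410 × 6.248 MB = 21305.68 MB
= 21305.68 × 1,000,000 bytes = 21,305,680,000 bytes
1 MiB = 1,048,576 bytes
21,305,680,000 / 1,048,576 = 20,318.680 MiB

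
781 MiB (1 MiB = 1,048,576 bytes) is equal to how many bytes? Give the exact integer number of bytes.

818,937,856 bytes

781 × 1,048,576 = 818,937,856 bytes  (1 MiB = 2^20 bytes)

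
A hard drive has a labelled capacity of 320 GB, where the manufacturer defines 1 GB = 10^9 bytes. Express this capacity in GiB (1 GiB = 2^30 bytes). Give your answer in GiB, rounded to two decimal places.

298.02 GiB

320 GB = 320 × 10^9 bytes = 320,000,000,000 bytes
1 GiB = 1,073,741,824 bytes
320,000,000,000 / 1,073,741,824 = 298.02 GiB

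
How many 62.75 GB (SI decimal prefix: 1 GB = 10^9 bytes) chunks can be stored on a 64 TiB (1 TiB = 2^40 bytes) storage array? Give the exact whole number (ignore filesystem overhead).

1,121

Capacity: 64 TiB = 70,368,744,177,664 bytes
Per item: 62.75 GB = 62,750,000,000 bytes
⌊70,368,744,177,664 / 62,750,000,000⌋ = 1,121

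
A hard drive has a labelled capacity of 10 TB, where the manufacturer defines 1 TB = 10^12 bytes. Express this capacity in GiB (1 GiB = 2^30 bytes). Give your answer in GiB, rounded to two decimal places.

9,313.23 GiB

10 TB = 10 × 10^12 bytes = 10,000,000,000,000 bytes
1 GiB = 1,073,741,824 bytes
10,000,000,000,000 / 1,073,741,824 = 9,313.23 GiB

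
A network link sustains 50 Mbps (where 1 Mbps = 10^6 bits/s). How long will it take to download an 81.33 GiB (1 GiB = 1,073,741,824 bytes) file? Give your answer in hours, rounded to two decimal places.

81.33 GiB = 87,327,422,545.92 bytes = 698,619,380,367.36 bits
50 Mbps = 50,000,000 bits/s
time = 698,619,380,367.36 / 50,000,000 = 13,972.3876 s
13,972.3876 s / 3600 = 3.88 hours

3.88 hours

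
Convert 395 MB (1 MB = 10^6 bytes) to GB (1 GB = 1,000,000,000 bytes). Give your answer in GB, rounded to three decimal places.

0.395 GB

395 MB × 1,000,000 bytes/MB = 395,000,000 bytes
1 GB = 1,000,000,000 bytes
395,000,000 / 1,000,000,000 = 0.395 GB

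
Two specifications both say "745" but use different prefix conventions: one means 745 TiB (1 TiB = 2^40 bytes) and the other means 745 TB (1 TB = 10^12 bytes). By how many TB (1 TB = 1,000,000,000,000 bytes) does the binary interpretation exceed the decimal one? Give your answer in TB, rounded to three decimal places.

745 TiB = 745 × 1,099,511,627,776 = 819,136,162,693,120 bytes
745 TB = 745 × 1,000,000,000,000 = 745,000,000,000,000 bytes
difference = 74,136,162,693,120 bytes
74,136,162,693,120 / 1,000,000,000,000 = 74.136 TB

74.136 TB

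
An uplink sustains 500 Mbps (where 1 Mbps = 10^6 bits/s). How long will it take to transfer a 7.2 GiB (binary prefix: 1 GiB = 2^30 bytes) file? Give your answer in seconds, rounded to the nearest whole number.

124 seconds

7.2 GiB = 7,730,941,132.8 bytes = 61,847,529,062.4 bits
500 Mbps = 500,000,000 bits/s
time = 61,847,529,062.4 / 500,000,000 = 124 s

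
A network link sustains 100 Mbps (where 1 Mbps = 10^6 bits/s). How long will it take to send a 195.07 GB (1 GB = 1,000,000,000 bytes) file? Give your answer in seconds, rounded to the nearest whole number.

195.07 GB = 195,070,000,000 bytes = 1,560,560,000,000 bits
100 Mbps = 100,000,000 bits/s
time = 1,560,560,000,000 / 100,000,000 = 15,606 s

15,606 seconds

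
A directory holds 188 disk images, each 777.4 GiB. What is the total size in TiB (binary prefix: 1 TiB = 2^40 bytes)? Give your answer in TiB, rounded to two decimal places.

142.73 TiB

Total = 188 × 777.4 GiB = 146151.2 GiB
= 146151.2 × 1,073,741,824 bytes = 156,928,656,067,788.8 bytes
1 TiB = 1,099,511,627,776 bytes
156,928,656,067,788.8 / 1,099,511,627,776 = 142.73 TiB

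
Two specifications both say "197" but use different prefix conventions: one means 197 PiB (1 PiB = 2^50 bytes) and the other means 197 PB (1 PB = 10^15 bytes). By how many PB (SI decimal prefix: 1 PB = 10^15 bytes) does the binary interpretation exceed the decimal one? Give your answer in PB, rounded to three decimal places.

24.802 PB

197 PiB = 197 × 1,125,899,906,842,624 = 221,802,281,647,996,928 bytes
197 PB = 197 × 1,000,000,000,000,000 = 197,000,000,000,000,000 bytes
difference = 24,802,281,647,996,928 bytes
24,802,281,647,996,928 / 1,000,000,000,000,000 = 24.802 PB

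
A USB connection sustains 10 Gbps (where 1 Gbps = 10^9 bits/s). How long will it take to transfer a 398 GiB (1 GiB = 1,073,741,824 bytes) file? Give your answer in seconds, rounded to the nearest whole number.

398 GiB = 427,349,245,952 bytes = 3,418,793,967,616 bits
10 Gbps = 10,000,000,000 bits/s
time = 3,418,793,967,616 / 10,000,000,000 = 342 s

342 seconds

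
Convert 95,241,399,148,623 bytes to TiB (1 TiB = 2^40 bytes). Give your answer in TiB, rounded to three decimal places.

95,241,399,148,623 bytes given.
1 TiB = 2^40 bytes = 1,099,511,627,776 bytes
95,241,399,148,623 / 1,099,511,627,776 = 86.622 TiB

86.622 TiB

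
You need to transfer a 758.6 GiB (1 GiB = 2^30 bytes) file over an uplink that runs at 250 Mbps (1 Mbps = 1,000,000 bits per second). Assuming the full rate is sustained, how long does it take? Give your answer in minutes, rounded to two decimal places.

434.42 minutes

758.6 GiB = 814,540,547,686.4 bytes = 6,516,324,381,491.2 bits
250 Mbps = 250,000,000 bits/s
time = 6,516,324,381,491.2 / 250,000,000 = 26,065.298 s
26,065.298 s / 60 = 434.42 minutes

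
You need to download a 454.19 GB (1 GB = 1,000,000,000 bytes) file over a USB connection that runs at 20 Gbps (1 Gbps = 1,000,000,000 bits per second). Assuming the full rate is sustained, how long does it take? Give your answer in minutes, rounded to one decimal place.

454.19 GB = 454,190,000,000 bytes = 3,633,520,000,000 bits
20 Gbps = 20,000,000,000 bits/s
time = 3,633,520,000,000 / 20,000,000,000 = 181.68 s
181.68 s / 60 = 3.0 minutes

3.0 minutes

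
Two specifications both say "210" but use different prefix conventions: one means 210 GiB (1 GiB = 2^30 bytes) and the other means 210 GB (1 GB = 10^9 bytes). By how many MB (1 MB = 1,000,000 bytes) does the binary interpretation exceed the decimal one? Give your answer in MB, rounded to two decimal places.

15,485.78 MB

210 GiB = 210 × 1,073,741,824 = 225,485,783,040 bytes
210 GB = 210 × 1,000,000,000 = 210,000,000,000 bytes
difference = 15,485,783,040 bytes
15,485,783,040 / 1,000,000 = 15,485.78 MB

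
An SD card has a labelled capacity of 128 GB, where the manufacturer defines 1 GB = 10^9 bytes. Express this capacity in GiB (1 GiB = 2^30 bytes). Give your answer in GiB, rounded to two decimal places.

119.21 GiB

128 GB × 1,000,000,000 bytes/GB = 128,000,000,000 bytes
1 GiB = 1,073,741,824 bytes
128,000,000,000 / 1,073,741,824 = 119.21 GiB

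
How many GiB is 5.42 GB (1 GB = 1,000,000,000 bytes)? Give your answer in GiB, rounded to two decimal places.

5.05 GiB

5.42 GB = 5.42 × 10^9 bytes = 5,420,000,000 bytes
1 GiB = 2^30 bytes = 1,073,741,824 bytes
5,420,000,000 / 1,073,741,824 = 5.05 GiB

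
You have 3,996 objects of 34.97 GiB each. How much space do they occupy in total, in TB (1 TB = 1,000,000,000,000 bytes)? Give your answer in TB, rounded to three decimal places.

150.045 TB

Total = 3,996 × 34.97 GiB = 139740.12 GiB
= 139740.12 × 1,073,741,824 bytes = 150,044,811,334,778.88 bytes
1 TB = 1,000,000,000,000 bytes
150,044,811,334,778.88 / 1,000,000,000,000 = 150.045 TB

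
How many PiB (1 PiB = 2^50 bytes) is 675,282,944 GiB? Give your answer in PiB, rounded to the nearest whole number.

644 PiB

675,282,944 GiB = 675,282,944 × 2^30 bytes = 725,079,540,006,649,856 bytes
1 PiB = 2^50 bytes = 1,125,899,906,842,624 bytes
725,079,540,006,649,856 / 1,125,899,906,842,624 = 644 PiB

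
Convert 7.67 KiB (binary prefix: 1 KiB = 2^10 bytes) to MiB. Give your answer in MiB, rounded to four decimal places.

7.67 KiB × 1,024 bytes/KiB = 7,854.08 bytes
1 MiB = 2^20 bytes = 1,048,576 bytes
7,854.08 / 1,048,576 = 0.0075 MiB

0.0075 MiB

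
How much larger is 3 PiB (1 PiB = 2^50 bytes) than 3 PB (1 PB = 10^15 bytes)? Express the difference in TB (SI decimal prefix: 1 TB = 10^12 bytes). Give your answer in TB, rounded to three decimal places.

3 PiB = 3 × 1,125,899,906,842,624 = 3,377,699,720,527,872 bytes
3 PB = 3 × 1,000,000,000,000,000 = 3,000,000,000,000,000 bytes
difference = 377,699,720,527,872 bytes
377,699,720,527,872 / 1,000,000,000,000 = 377.700 TB

377.700 TB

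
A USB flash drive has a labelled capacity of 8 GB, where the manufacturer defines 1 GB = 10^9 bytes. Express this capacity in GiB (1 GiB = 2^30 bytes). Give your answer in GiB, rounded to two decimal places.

8 GB × 1,000,000,000 bytes/GB = 8,000,000,000 bytes
1 GiB = 1,073,741,824 bytes
8,000,000,000 / 1,073,741,824 = 7.45 GiB

7.45 GiB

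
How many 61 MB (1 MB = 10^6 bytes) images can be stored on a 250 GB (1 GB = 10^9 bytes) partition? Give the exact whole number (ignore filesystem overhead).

Capacity: 250 GB = 250,000,000,000 bytes
Per item: 61 MB = 61,000,000 bytes
⌊250,000,000,000 / 61,000,000⌋ = 4,098

4,098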